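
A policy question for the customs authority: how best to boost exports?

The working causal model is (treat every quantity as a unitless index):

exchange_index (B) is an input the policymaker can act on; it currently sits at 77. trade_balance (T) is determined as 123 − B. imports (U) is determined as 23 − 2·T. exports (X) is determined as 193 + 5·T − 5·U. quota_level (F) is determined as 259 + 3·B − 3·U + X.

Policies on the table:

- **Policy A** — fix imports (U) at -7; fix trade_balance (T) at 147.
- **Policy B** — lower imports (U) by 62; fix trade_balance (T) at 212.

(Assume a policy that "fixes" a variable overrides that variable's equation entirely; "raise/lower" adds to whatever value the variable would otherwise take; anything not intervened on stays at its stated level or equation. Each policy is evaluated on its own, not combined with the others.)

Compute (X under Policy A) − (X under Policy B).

Policy A (U := -7, T := 147):
  B = 77
  T = 147
  U = -7
  X = 193 + 5·147 − 5·(-7) = 963
Policy B (U − 62, T := 212):
  B = 77
  T = 212
  U = 23 − 2·212 (−62 from intervention) = -463
  X = 193 + 5·212 − 5·(-463) = 3568
X: 963 − 3568 = -2605

-2605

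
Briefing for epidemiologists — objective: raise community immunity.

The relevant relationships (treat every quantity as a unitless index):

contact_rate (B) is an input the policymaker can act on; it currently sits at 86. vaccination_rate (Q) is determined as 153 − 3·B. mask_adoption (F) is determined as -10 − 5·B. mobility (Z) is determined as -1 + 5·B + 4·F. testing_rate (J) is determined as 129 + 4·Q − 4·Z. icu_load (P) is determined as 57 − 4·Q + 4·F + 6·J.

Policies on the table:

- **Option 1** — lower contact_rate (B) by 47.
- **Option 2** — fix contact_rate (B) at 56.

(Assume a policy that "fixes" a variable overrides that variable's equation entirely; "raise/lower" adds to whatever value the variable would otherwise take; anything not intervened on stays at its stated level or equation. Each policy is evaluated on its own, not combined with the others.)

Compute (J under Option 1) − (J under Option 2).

-816

Option 1 (B − 47):
  B = 86 − 47 = 39
  Q = 153 − 3·39 = 36
  F = -10 − 5·39 = -205
  Z = -1 + 5·39 + 4·(-205) = -626
  J = 129 + 4·36 − 4·(-626) = 2777
Option 2 (B := 56):
  B = 56
  Q = 153 − 3·56 = -15
  F = -10 − 5·56 = -290
  Z = -1 + 5·56 + 4·(-290) = -881
  J = 129 + 4·(-15) − 4·(-881) = 3593
J: 2777 − 3593 = -816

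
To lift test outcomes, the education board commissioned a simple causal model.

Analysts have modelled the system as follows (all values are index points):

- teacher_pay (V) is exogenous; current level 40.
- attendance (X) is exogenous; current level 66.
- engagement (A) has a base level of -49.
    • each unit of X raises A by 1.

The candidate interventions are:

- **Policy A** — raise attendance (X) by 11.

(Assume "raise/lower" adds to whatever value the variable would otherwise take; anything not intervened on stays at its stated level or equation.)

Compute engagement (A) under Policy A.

28

Policy A (X + 11):
  X = 66 + 11 = 77
  A = -49 + 77 = 28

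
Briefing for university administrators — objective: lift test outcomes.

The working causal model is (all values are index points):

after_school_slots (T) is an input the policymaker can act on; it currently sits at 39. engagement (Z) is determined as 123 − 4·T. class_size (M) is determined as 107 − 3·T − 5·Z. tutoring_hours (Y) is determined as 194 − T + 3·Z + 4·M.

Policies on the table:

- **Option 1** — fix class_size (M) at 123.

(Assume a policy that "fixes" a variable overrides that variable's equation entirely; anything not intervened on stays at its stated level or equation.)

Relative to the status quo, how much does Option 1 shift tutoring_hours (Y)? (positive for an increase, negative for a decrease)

Baseline:
  T = 39
  Z = 123 − 4·39 = -33
  M = 107 − 3·39 − 5·(-33) = 155
  Y = 194 − 39 + 3·(-33) + 4·155 = 676
Option 1 (M := 123):
  T = 39
  Z = 123 − 4·39 = -33
  M = 123
  Y = 194 − 39 + 3·(-33) + 4·123 = 548
Change in Y: 548 − 676 = -128

-128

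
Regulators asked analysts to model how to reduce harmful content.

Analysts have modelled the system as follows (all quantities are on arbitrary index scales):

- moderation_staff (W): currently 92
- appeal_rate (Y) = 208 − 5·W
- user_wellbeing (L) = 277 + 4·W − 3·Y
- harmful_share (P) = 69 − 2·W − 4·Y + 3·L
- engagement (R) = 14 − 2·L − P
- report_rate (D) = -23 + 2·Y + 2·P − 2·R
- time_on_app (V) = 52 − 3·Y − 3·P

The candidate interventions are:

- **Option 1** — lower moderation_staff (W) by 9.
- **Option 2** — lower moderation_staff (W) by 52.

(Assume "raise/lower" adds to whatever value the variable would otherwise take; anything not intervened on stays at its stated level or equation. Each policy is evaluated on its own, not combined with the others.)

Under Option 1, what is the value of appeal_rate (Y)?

Option 1 (W − 9):
  W = 92 − 9 = 83
  Y = 208 − 5·83 = -207

-207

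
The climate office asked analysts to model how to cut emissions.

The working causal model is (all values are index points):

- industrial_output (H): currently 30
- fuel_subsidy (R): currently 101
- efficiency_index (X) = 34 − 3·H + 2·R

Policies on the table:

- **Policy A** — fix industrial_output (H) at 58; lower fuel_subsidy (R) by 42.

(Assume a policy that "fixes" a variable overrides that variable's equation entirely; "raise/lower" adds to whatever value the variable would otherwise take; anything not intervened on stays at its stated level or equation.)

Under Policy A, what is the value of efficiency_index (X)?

Policy A (H := 58, R − 42):
  H = 58
  R = 101 − 42 = 59
  X = 34 − 3·58 + 2·59 = -22

-22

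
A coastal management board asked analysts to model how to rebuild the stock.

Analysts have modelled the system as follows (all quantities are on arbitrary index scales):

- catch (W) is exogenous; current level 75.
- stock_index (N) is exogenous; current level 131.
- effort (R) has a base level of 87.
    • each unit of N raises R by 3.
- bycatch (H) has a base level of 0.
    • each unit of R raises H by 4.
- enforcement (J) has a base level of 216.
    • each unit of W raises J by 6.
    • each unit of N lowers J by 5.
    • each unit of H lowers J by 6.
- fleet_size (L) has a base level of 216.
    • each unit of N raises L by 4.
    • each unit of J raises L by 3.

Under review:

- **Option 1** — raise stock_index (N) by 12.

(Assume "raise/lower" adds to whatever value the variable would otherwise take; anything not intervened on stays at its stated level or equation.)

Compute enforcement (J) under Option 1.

Option 1 (N + 12):
  W = 75
  N = 131 + 12 = 143
  R = 87 + 3·143 = 516
  H = 0 + 4·516 = 2064
  J = 216 + 6·75 − 5·143 − 6·2064 = -12433

-12433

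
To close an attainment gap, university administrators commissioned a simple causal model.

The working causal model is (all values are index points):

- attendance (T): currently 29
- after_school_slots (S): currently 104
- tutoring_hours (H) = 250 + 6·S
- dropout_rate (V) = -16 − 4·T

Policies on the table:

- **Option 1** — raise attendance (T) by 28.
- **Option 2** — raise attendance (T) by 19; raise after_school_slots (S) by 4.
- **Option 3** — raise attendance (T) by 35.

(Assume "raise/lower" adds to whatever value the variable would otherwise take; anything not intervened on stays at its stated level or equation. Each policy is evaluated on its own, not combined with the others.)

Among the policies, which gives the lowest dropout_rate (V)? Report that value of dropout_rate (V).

-272

Option 1 (T + 28):
  T = 29 + 28 = 57
  V = -16 − 4·57 = -244
Option 2 (T + 19, S + 4):
  T = 29 + 19 = 48
  V = -16 − 4·48 = -208
Option 3 (T + 35):
  T = 29 + 35 = 64
  V = -16 − 4·64 = -272
Comparing — Option 1: V=-244, Option 2: V=-208, Option 3: V=-272. Lowest is -272 (Option 3).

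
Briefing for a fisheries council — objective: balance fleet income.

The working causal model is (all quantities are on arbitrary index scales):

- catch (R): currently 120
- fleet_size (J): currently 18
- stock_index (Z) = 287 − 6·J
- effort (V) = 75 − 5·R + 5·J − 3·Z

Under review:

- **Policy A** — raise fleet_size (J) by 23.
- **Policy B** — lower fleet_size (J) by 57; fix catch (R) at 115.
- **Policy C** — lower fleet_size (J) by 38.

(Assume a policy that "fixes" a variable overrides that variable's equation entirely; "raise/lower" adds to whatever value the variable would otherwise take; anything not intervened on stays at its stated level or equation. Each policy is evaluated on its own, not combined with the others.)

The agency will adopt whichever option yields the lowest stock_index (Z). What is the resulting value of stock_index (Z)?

41

Policy A (J + 23):
  J = 18 + 23 = 41
  Z = 287 − 6·41 = 41
Policy B (J − 57, R := 115):
  J = 18 − 57 = -39
  Z = 287 − 6·(-39) = 521
Policy C (J − 38):
  J = 18 − 38 = -20
  Z = 287 − 6·(-20) = 407
Comparing — Policy A: Z=41, Policy B: Z=521, Policy C: Z=407. Lowest is 41 (Policy A).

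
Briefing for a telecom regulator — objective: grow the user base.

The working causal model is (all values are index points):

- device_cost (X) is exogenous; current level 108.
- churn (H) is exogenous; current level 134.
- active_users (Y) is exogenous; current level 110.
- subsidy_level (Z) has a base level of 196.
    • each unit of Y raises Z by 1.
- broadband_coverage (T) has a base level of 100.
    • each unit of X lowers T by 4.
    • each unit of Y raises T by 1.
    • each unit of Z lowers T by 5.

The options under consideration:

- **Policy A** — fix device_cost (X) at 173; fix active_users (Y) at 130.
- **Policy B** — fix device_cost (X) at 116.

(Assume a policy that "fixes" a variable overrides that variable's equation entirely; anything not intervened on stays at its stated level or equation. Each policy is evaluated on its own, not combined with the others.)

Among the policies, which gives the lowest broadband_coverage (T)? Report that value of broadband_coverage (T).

Policy A (X := 173, Y := 130):
  X = 173
  Y = 130
  Z = 196 + 130 = 326
  T = 100 − 4·173 + 130 − 5·326 = -2092
Policy B (X := 116):
  X = 116
  Y = 110
  Z = 196 + 110 = 306
  T = 100 − 4·116 + 110 − 5·306 = -1784
Comparing — Policy A: T=-2092, Policy B: T=-1784. Lowest is -2092 (Policy A).

-2092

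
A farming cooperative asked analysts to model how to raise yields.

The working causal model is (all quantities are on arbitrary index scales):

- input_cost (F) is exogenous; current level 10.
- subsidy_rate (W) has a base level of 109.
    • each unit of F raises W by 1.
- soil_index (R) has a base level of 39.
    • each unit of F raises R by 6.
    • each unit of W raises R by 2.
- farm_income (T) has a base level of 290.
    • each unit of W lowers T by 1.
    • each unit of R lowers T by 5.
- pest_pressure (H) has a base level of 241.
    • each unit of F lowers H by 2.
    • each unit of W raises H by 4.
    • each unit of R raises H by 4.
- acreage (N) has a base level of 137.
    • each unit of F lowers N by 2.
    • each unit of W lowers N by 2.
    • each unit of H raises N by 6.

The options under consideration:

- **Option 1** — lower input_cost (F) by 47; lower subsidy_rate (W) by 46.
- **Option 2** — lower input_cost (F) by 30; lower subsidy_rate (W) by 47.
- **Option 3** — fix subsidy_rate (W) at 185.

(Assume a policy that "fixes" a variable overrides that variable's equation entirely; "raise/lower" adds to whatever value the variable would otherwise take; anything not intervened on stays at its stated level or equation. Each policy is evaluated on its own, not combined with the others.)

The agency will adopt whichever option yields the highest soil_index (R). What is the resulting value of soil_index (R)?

469

Option 1 (F − 47, W − 46):
  F = 10 − 47 = -37
  W = 109 + (-37) (−46 from intervention) = 26
  R = 39 + 6·(-37) + 2·26 = -131
Option 2 (F − 30, W − 47):
  F = 10 − 30 = -20
  W = 109 + (-20) (−47 from intervention) = 42
  R = 39 + 6·(-20) + 2·42 = 3
Option 3 (W := 185):
  F = 10
  W = 185
  R = 39 + 6·10 + 2·185 = 469
Comparing — Option 1: R=-131, Option 2: R=3, Option 3: R=469. Highest is 469 (Option 3).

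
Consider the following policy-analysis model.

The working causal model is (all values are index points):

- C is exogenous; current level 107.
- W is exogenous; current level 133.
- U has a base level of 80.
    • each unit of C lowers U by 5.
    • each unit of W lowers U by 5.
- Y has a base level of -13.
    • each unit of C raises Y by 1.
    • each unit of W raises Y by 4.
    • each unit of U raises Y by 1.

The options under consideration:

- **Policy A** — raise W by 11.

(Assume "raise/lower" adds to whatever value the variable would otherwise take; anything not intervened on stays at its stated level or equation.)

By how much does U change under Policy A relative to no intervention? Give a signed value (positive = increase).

Baseline:
  C = 107
  W = 133
  U = 80 − 5·107 − 5·133 = -1120
Policy A (W + 11):
  C = 107
  W = 133 + 11 = 144
  U = 80 − 5·107 − 5·144 = -1175
Change in U: -1175 − (-1120) = -55

-55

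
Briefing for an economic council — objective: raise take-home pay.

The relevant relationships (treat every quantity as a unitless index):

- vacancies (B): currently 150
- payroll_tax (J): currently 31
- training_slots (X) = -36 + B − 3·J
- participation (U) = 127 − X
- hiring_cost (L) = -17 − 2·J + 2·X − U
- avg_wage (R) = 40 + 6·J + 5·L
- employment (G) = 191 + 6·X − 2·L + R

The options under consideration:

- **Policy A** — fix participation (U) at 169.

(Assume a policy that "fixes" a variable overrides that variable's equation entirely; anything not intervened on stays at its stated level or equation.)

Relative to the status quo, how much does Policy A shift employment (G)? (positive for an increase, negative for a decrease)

Baseline:
  B = 150
  J = 31
  X = -36 + 150 − 3·31 = 21
  U = 127 − 21 = 106
  L = -17 − 2·31 + 2·21 − 106 = -143
  R = 40 + 6·31 + 5·(-143) = -489
  G = 191 + 6·21 − 2·(-143) + (-489) = 114
Policy A (U := 169):
  B = 150
  J = 31
  X = -36 + 150 − 3·31 = 21
  U = 169
  L = -17 − 2·31 + 2·21 − 169 = -206
  R = 40 + 6·31 + 5·(-206) = -804
  G = 191 + 6·21 − 2·(-206) + (-804) = -75
Change in G: -75 − 114 = -189

-189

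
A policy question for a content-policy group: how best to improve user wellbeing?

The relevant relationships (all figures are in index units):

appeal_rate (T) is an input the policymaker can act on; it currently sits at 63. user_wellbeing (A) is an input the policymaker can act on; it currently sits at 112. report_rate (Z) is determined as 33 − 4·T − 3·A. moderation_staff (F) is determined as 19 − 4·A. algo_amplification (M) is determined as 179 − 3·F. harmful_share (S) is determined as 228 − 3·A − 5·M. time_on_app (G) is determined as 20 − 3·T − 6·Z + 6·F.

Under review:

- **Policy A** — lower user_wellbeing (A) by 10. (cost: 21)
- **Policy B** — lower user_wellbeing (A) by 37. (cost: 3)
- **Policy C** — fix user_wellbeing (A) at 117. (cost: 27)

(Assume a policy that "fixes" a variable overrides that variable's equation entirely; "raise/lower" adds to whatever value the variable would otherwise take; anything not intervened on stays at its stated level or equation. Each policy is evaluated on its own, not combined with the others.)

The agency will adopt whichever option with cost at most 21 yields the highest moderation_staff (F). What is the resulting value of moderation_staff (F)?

-281

Policy A (A − 10):
  A = 112 − 10 = 102
  F = 19 − 4·102 = -389
Policy B (A − 37):
  A = 112 − 37 = 75
  F = 19 − 4·75 = -281
Comparing — Policy A: F=-389, Policy B: F=-281. Highest is -281 (Policy B).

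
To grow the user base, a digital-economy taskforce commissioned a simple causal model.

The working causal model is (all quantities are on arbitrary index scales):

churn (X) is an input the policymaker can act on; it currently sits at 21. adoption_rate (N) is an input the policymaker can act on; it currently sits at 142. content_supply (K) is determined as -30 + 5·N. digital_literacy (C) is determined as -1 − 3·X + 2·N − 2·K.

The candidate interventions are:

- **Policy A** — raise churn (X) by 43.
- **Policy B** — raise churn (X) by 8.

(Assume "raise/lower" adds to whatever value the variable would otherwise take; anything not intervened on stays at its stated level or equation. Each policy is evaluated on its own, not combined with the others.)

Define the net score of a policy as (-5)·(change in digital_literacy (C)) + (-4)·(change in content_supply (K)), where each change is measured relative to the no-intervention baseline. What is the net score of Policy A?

645

Baseline:
  X = 21
  N = 142
  K = -30 + 5·142 = 680
  C = -1 − 3·21 + 2·142 − 2·680 = -1140
Policy A (X + 43):
  X = 21 + 43 = 64
  N = 142
  K = -30 + 5·142 = 680
  C = -1 − 3·64 + 2·142 − 2·680 = -1269
ΔC = -1269 − (-1140) = -129; ΔK = 680 − 680 = 0
Score = (-5)·(-129) + (-4)·0 = 645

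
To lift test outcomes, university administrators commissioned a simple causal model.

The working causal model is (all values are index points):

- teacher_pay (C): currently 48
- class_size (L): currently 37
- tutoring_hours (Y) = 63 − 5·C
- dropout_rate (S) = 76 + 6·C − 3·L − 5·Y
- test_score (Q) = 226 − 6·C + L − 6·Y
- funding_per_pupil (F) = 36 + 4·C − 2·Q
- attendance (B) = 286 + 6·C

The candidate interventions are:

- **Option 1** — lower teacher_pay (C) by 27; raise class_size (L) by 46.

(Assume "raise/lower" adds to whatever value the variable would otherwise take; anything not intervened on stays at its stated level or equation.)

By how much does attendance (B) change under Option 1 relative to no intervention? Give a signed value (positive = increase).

-162

Baseline:
  C = 48
  B = 286 + 6·48 = 574
Option 1 (C − 27, L + 46):
  C = 48 − 27 = 21
  B = 286 + 6·21 = 412
Change in B: 412 − 574 = -162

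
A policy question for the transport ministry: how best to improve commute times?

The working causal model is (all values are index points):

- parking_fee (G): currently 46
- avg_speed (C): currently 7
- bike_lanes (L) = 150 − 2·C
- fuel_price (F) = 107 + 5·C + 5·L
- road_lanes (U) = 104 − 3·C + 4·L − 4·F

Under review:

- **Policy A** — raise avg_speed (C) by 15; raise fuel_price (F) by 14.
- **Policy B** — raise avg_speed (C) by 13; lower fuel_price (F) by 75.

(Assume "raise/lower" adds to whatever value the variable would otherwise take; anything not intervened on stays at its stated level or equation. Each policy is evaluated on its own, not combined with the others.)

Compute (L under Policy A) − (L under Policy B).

-4

Policy A (C + 15, F + 14):
  C = 7 + 15 = 22
  L = 150 − 2·22 = 106
Policy B (C + 13, F − 75):
  C = 7 + 13 = 20
  L = 150 − 2·20 = 110
L: 106 − 110 = -4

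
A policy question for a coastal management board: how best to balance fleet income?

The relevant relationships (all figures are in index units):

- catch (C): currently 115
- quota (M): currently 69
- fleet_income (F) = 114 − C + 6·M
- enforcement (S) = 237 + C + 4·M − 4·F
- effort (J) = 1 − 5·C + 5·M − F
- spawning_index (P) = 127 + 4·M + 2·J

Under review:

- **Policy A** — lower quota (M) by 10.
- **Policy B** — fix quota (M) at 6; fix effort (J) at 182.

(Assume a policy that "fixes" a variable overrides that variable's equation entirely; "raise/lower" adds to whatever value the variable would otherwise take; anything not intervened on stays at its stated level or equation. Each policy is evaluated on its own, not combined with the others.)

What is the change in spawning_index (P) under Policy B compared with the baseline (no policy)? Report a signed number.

Baseline:
  C = 115
  M = 69
  F = 114 − 115 + 6·69 = 413
  J = 1 − 5·115 + 5·69 − 413 = -642
  P = 127 + 4·69 + 2·(-642) = -881
Policy B (M := 6, J := 182):
  C = 115
  M = 6
  F = 114 − 115 + 6·6 = 35
  J = 182
  P = 127 + 4·6 + 2·182 = 515
Change in P: 515 − (-881) = 1396

1396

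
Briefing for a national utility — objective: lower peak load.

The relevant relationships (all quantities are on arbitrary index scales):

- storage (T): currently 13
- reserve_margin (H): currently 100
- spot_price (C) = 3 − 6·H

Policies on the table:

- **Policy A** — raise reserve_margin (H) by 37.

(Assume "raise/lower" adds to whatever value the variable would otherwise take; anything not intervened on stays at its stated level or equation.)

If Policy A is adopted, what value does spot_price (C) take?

-819

Policy A (H + 37):
  H = 100 + 37 = 137
  C = 3 − 6·137 = -819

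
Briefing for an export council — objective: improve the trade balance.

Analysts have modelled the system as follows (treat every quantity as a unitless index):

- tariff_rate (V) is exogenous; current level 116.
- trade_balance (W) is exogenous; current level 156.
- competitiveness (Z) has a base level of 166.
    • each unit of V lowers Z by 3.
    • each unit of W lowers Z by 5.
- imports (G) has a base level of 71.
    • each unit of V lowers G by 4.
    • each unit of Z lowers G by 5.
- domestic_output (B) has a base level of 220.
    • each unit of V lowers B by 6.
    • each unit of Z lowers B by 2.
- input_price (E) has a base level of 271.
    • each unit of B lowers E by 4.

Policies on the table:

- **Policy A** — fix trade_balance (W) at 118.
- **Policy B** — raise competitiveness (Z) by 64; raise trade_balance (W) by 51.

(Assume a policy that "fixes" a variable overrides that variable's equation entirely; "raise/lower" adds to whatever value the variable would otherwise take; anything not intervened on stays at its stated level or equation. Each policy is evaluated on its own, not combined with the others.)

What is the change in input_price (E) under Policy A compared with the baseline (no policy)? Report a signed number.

Baseline:
  V = 116
  W = 156
  Z = 166 − 3·116 − 5·156 = -962
  B = 220 − 6·116 − 2·(-962) = 1448
  E = 271 − 4·1448 = -5521
Policy A (W := 118):
  V = 116
  W = 118
  Z = 166 − 3·116 − 5·118 = -772
  B = 220 − 6·116 − 2·(-772) = 1068
  E = 271 − 4·1068 = -4001
Change in E: -4001 − (-5521) = 1520

1520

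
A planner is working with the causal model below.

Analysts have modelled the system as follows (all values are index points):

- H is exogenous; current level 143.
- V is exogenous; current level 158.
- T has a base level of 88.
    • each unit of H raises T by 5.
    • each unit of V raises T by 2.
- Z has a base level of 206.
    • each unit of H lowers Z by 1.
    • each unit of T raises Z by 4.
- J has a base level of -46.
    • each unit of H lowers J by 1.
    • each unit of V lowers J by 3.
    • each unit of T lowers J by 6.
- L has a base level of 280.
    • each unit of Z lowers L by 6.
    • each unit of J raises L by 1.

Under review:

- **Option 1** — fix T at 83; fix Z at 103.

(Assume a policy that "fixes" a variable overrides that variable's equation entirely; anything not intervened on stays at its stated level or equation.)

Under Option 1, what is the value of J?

Option 1 (T := 83, Z := 103):
  H = 143
  V = 158
  T = 83
  J = -46 − 143 − 3·158 − 6·83 = -1161

-1161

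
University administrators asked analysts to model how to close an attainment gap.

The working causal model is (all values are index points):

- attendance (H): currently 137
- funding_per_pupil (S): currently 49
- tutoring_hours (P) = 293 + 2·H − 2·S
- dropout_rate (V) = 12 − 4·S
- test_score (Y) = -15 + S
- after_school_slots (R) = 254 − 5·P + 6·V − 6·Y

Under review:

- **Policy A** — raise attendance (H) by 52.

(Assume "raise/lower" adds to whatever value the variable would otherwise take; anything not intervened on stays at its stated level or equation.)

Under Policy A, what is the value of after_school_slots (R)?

Policy A (H + 52):
  H = 137 + 52 = 189
  S = 49
  P = 293 + 2·189 − 2·49 = 573
  V = 12 − 4·49 = -184
  Y = -15 + 49 = 34
  R = 254 − 5·573 + 6·(-184) − 6·34 = -3919

-3919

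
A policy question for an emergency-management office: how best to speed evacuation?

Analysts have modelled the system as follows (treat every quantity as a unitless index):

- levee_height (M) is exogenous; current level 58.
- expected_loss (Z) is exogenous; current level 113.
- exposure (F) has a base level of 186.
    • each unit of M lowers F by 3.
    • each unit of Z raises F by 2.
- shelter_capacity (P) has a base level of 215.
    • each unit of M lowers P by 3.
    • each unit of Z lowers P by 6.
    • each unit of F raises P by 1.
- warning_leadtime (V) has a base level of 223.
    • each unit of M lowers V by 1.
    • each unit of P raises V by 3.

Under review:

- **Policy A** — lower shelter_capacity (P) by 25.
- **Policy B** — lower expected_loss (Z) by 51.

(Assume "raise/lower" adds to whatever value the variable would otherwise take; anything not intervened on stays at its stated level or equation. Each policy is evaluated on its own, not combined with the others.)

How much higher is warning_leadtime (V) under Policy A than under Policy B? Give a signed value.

Policy A (P − 25):
  M = 58
  Z = 113
  F = 186 − 3·58 + 2·113 = 238
  P = 215 − 3·58 − 6·113 + 238 (−25 from intervention) = -424
  V = 223 − 58 + 3·(-424) = -1107
Policy B (Z − 51):
  M = 58
  Z = 113 − 51 = 62
  F = 186 − 3·58 + 2·62 = 136
  P = 215 − 3·58 − 6·62 + 136 = -195
  V = 223 − 58 + 3·(-195) = -420
V: -1107 − (-420) = -687

-687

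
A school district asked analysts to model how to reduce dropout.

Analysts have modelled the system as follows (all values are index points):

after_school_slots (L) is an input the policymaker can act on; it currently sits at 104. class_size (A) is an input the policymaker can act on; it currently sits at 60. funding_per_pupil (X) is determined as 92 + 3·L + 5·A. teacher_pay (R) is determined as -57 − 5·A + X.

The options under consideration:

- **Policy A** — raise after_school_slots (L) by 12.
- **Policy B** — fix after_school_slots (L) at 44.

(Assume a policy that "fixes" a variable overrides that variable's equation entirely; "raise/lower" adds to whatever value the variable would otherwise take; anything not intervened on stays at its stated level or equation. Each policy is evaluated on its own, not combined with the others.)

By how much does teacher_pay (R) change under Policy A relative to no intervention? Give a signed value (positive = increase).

Baseline:
  L = 104
  A = 60
  X = 92 + 3·104 + 5·60 = 704
  R = -57 − 5·60 + 704 = 347
Policy A (L + 12):
  L = 104 + 12 = 116
  A = 60
  X = 92 + 3·116 + 5·60 = 740
  R = -57 − 5·60 + 740 = 383
Change in R: 383 − 347 = 36

36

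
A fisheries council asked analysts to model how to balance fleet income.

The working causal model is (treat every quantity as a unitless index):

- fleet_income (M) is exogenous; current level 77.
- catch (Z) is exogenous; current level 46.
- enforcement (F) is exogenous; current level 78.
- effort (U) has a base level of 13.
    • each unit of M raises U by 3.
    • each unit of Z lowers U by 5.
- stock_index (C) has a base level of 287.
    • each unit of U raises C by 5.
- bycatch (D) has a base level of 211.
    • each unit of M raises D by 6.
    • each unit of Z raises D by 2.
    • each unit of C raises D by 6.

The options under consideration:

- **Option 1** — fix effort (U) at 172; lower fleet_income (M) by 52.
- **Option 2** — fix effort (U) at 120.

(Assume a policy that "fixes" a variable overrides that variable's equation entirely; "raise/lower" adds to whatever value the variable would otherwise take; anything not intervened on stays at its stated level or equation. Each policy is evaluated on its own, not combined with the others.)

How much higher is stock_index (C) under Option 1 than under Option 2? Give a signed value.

Option 1 (U := 172, M − 52):
  M = 77 − 52 = 25
  Z = 46
  U = 172
  C = 287 + 5·172 = 1147
Option 2 (U := 120):
  M = 77
  Z = 46
  U = 120
  C = 287 + 5·120 = 887
C: 1147 − 887 = 260

260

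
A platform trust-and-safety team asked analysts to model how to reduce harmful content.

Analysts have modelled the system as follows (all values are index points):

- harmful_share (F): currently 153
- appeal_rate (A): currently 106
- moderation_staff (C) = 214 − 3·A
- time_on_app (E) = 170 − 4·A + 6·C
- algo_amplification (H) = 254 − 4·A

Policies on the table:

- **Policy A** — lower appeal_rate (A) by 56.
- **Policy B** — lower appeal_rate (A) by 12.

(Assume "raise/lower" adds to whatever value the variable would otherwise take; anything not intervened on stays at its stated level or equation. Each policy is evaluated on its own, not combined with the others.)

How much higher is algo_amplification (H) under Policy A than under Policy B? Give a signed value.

176

Policy A (A − 56):
  A = 106 − 56 = 50
  H = 254 − 4·50 = 54
Policy B (A − 12):
  A = 106 − 12 = 94
  H = 254 − 4·94 = -122
H: 54 − (-122) = 176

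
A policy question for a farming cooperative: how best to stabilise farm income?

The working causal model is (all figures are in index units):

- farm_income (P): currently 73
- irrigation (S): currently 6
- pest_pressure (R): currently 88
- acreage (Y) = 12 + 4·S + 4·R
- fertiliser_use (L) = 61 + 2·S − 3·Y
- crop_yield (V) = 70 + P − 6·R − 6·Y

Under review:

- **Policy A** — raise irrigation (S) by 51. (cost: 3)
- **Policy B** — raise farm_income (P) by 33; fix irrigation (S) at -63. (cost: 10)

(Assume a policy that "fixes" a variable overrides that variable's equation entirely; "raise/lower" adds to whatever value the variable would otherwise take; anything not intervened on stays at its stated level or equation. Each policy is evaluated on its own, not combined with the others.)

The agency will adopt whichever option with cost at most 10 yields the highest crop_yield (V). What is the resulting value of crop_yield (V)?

Policy A (S + 51):
  P = 73
  S = 6 + 51 = 57
  R = 88
  Y = 12 + 4·57 + 4·88 = 592
  V = 70 + 73 − 6·88 − 6·592 = -3937
Policy B (P + 33, S := -63):
  P = 73 + 33 = 106
  S = -63
  R = 88
  Y = 12 + 4·(-63) + 4·88 = 112
  V = 70 + 106 − 6·88 − 6·112 = -1024
Comparing — Policy A: V=-3937, Policy B: V=-1024. Highest is -1024 (Policy B).

-1024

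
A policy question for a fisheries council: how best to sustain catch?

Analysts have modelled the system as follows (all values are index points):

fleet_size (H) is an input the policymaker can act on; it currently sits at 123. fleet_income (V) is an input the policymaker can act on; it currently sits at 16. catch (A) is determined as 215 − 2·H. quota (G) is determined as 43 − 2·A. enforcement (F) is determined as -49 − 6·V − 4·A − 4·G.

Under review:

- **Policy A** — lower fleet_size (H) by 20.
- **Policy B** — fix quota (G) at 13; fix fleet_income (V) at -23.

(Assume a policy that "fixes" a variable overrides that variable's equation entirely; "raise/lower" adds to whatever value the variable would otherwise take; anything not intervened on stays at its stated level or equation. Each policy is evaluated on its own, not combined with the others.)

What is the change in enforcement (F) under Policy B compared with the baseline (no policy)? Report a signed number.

Baseline:
  H = 123
  V = 16
  A = 215 − 2·123 = -31
  G = 43 − 2·(-31) = 105
  F = -49 − 6·16 − 4·(-31) − 4·105 = -441
Policy B (G := 13, V := -23):
  H = 123
  V = -23
  A = 215 − 2·123 = -31
  G = 13
  F = -49 − 6·(-23) − 4·(-31) − 4·13 = 161
Change in F: 161 − (-441) = 602

602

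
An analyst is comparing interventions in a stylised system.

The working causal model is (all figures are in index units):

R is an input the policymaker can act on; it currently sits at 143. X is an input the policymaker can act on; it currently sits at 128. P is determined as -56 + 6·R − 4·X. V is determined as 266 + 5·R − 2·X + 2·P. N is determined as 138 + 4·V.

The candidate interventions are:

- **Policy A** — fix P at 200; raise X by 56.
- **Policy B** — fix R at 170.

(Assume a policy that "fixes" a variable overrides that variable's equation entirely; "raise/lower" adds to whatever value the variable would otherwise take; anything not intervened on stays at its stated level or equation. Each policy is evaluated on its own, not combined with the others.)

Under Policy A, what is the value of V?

1013

Policy A (P := 200, X + 56):
  R = 143
  X = 128 + 56 = 184
  P = 200
  V = 266 + 5·143 − 2·184 + 2·200 = 1013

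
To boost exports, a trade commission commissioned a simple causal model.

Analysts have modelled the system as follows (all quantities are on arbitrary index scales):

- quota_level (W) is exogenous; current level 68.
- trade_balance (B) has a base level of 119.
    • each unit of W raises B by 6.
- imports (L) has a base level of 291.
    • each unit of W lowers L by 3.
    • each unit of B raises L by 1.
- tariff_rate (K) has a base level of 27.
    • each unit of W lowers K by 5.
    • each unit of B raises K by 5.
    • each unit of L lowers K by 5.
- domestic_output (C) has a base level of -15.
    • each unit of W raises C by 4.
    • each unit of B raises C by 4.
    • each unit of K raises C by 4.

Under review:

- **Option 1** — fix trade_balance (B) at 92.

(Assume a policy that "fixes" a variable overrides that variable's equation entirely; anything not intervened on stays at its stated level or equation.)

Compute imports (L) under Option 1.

179

Option 1 (B := 92):
  W = 68
  B = 92
  L = 291 − 3·68 + 92 = 179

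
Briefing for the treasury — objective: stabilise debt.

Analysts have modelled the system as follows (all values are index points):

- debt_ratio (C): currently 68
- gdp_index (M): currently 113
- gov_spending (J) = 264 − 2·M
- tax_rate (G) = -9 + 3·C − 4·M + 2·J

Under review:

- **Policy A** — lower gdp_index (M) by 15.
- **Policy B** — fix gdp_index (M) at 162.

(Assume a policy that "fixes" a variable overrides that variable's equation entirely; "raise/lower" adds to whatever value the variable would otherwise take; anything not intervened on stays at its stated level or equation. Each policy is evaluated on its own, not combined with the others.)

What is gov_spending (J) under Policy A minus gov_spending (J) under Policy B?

128

Policy A (M − 15):
  M = 113 − 15 = 98
  J = 264 − 2·98 = 68
Policy B (M := 162):
  M = 162
  J = 264 − 2·162 = -60
J: 68 − (-60) = 128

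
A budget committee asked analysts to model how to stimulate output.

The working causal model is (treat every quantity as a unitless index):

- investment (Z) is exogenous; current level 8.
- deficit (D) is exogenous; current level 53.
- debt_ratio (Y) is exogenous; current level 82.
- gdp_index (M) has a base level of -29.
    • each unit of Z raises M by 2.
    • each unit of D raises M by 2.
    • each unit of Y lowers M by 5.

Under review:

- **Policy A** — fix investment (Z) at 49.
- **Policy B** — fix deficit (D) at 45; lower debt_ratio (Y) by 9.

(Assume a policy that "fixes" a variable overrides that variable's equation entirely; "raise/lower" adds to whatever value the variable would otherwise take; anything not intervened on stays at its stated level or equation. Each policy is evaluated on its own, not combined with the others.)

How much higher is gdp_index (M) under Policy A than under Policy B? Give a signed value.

Policy A (Z := 49):
  Z = 49
  D = 53
  Y = 82
  M = -29 + 2·49 + 2·53 − 5·82 = -235
Policy B (D := 45, Y − 9):
  Z = 8
  D = 45
  Y = 82 − 9 = 73
  M = -29 + 2·8 + 2·45 − 5·73 = -288
M: -235 − (-288) = 53

53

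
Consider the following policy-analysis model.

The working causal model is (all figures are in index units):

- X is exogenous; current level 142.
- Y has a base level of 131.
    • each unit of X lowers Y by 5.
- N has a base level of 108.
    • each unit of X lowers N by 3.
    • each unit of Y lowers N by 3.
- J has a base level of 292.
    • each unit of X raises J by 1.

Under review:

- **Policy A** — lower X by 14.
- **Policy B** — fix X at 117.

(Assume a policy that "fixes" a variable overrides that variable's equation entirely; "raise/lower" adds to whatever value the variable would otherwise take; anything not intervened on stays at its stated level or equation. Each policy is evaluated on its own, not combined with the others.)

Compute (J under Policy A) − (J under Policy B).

11

Policy A (X − 14):
  X = 142 − 14 = 128
  J = 292 + 128 = 420
Policy B (X := 117):
  X = 117
  J = 292 + 117 = 409
J: 420 − 409 = 11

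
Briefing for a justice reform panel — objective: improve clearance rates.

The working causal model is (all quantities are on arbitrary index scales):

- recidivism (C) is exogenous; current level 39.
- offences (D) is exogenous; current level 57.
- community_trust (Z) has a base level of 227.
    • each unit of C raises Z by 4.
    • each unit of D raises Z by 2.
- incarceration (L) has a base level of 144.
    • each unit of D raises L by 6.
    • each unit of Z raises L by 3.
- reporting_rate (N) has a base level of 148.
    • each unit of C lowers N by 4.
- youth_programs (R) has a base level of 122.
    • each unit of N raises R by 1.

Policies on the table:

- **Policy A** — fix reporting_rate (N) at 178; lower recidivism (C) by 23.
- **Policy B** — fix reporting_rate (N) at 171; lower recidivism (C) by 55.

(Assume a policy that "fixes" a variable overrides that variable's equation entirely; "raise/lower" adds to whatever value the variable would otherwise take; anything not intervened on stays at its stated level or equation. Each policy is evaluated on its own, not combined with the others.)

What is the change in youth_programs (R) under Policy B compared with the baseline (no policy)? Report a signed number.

Baseline:
  C = 39
  N = 148 − 4·39 = -8
  R = 122 + (-8) = 114
Policy B (N := 171, C − 55):
  C = 39 − 55 = -16
  N = 171
  R = 122 + 171 = 293
Change in R: 293 − 114 = 179

179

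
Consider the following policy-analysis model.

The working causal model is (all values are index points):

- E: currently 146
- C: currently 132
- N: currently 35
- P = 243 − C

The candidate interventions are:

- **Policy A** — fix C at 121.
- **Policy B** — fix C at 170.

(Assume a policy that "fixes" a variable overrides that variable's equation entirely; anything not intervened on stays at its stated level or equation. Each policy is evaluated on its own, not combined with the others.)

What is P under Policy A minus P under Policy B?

49

Policy A (C := 121):
  C = 121
  P = 243 − 121 = 122
Policy B (C := 170):
  C = 170
  P = 243 − 170 = 73
P: 122 − 73 = 49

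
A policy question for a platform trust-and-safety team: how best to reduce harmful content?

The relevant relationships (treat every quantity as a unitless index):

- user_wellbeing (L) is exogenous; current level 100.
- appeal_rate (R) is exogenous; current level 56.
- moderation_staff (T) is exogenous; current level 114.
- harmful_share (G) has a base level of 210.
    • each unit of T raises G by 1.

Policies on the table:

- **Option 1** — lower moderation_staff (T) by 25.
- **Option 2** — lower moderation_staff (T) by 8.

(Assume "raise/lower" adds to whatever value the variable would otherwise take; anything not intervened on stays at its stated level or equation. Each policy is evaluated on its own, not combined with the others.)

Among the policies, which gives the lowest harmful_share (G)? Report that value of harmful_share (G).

Option 1 (T − 25):
  T = 114 − 25 = 89
  G = 210 + 89 = 299
Option 2 (T − 8):
  T = 114 − 8 = 106
  G = 210 + 106 = 316
Comparing — Option 1: G=299, Option 2: G=316. Lowest is 299 (Option 1).

299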